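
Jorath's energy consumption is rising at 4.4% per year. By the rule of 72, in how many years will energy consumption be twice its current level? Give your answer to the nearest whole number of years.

Doubling time ≈ 72 / 4.4 = 16.36 years.

roughly 16 years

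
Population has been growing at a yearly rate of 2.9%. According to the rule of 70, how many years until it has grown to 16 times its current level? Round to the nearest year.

around 97 years

At 2.9% it doubles every 70/2.9 ≈ 24.14 years.
Getting to 16× needs 4 doublings: 4 × 24.14 ≈ 97 years.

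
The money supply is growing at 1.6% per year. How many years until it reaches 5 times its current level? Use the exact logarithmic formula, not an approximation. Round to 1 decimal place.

101.4 years

t = ln(5) / ln(1 + 0.016) = 1.6094 / 0.015873 ≈ 101.39.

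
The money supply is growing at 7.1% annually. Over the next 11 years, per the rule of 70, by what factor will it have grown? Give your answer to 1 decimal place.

Doubling time ≈ 70/7.1 = 9.86 years.
11 years / 9.86 ≈ 1.12 doublings → factor 2^1.12 ≈ 2.2.

approximately 2.2 times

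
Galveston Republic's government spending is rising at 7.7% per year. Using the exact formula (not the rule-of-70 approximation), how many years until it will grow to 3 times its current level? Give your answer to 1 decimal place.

t = ln(3) / ln(1 + 0.077) = 1.0986 / 0.074179 ≈ 14.81.

14.8 years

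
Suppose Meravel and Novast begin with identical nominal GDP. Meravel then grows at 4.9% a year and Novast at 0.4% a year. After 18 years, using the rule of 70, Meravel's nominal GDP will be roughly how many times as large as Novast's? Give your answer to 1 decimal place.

about 2.2 times

Meravel pulls ahead at 4.5 pp per year, so the ratio doubles every 70/4.5 ≈ 15.56 years.
In 18 years that's 1.16 doublings: 2^1.16 ≈ 2.2.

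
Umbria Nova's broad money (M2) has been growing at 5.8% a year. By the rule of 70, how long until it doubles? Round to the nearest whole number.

≈ 12 years

70/5.8 ≈ 12.07, so it doubles roughly every 12 years.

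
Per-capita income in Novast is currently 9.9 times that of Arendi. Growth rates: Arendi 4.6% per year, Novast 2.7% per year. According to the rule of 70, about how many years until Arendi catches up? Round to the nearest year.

roughly 122 years

The growth-rate gap is 4.6% − 2.7% = 1.9 percentage points.
So the ratio between them halves every 70/1.9 ≈ 36.84 years.
A 9.9 times gap takes log₂(9.9) ≈ 3.31 halvings to close: 3.31 × 36.84 ≈ 122 years.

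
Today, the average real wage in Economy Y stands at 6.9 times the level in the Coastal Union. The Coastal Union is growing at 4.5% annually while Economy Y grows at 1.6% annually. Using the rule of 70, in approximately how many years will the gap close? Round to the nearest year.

What matters is the difference: 2.9 pp.
Rule of 70 on the gap: the ratio halves every 70/2.9 ≈ 24.14 years.
A 6.9 times gap takes log₂(6.9) ≈ 2.79 halvings to close: 2.79 × 24.14 ≈ 67 years.

67 years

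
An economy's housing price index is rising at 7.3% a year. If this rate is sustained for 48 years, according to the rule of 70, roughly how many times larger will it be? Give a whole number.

around 32 times

At 7.3% one doubling takes ≈ 9.59 years; 48 years is 5 of them, so ×32.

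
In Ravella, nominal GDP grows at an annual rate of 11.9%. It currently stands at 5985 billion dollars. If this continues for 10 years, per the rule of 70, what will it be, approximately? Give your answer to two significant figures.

It doubles every 70/11.9 ≈ 5.88 years, so 10 years is 1.70 doublings.
2^1.70 ≈ 3.25; 5985 × 3.25 ≈ 19000 billion dollars.

roughly 19000 billion dollars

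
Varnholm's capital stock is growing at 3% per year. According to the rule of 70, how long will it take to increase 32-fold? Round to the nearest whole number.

approximately 117 years

One doubling takes 70/3 = 23.33 years.
32× is 5 doublings, so 5 × 23.33 ≈ 117 years.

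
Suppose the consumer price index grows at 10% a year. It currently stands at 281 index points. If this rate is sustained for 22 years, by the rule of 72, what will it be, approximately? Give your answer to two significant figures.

approximately 2300 index points

It doubles every 72/10 ≈ 7.20 years, so 22 years is 3.06 doublings.
2^3.06 ≈ 8.34; 281 × 8.34 ≈ 2300 index points.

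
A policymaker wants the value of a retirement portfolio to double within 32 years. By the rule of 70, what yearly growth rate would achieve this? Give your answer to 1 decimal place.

70 / 32 ≈ 2.19, so about 2.2% per year.

approximately 2.2%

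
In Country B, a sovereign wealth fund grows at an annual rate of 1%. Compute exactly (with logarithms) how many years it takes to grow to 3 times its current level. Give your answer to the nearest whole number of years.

110 years

t = ln(3) / ln(1 + 0.01) = 1.0986 / 0.009950 ≈ 110.41.
≈ 110 years.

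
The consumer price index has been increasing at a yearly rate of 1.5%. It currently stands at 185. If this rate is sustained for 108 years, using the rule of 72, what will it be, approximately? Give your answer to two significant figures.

Doubling time ≈ 72/1.5 = 48.00 years.
108 years is 108/48.00 ≈ 2.25 doublings, a factor of 2^2.25 ≈ 4.76.
185 × 4.76 ≈ 880.

around 880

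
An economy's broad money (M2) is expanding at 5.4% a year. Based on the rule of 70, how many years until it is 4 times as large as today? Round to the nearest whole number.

At 5.4% it doubles every 70/5.4 ≈ 12.96 years.
4 = 2^2, so 2 doublings → 26 years.

approximately 26 years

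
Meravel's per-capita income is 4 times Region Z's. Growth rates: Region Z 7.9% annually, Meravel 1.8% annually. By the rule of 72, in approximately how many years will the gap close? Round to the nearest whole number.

≈ 24 years

What matters is the difference: 6.1 pp.
Rule of 72 on the gap: the ratio halves every 72/6.1 ≈ 11.80 years.
A 4 times gap closes after 2 halvings: 2 × 11.80 ≈ 24 years.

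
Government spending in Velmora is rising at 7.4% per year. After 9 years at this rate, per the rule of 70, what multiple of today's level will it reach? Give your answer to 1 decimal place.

≈ 1.9 times

Doubling time ≈ 70/7.4 = 9.46 years.
9 years / 9.46 ≈ 0.95 doublings → factor 2^0.95 ≈ 1.9.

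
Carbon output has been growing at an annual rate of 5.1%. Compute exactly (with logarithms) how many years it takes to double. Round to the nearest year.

14 years

t = ln(2) / ln(1 + 0.051) = 0.6931 / 0.049742 ≈ 13.93.
≈ 14 years.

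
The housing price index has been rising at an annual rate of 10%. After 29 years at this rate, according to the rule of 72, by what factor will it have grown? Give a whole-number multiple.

around 16 times

At 10% one doubling takes ≈ 7.20 years; 29 years is 4 of them, so ×16.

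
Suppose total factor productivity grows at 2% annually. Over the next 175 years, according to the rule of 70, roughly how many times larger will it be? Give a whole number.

32 times

Doubling time ≈ 70/2 = 35.00 years.
175/35.00 ≈ 5 doublings, so about 2^5 = 32×.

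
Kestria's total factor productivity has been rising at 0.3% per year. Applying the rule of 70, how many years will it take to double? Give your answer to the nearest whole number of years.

70/0.3 ≈ 233.33, so it doubles roughly every 233 years.

roughly 233 years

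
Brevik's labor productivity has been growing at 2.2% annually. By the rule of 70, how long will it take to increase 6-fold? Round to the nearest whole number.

At 2.2% it doubles every 70/2.2 ≈ 31.82 years.
6× is log₂ 6 ≈ 2.58 doublings, so ≈ 2.58 × 31.82 = 82 years.

around 82 years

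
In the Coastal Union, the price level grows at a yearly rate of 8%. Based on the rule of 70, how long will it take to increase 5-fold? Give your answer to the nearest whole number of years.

around 20 years

At 8% it doubles every 70/8 ≈ 8.75 years.
5× is log₂ 5 ≈ 2.32 doublings, so ≈ 2.32 × 8.75 = 20 years.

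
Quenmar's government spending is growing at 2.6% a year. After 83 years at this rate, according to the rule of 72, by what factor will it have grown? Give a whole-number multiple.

approximately 8 times

72/2.6 ≈ 27.69 years per doubling.
83 years fits 3 doublings: 2^3 = 8.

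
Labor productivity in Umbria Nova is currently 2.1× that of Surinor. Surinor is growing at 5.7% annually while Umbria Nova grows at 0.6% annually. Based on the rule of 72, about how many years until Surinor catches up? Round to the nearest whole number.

around 15 years

Surinor gains on Umbria Nova at 5.7% − 0.6% = 5.1 points a year.
At that relative rate the gap halves every 72/5.1 ≈ 14.12 years.
A 2.1× gap takes log₂(2.1) ≈ 1.07 halvings to close: 1.07 × 14.12 ≈ 15 years.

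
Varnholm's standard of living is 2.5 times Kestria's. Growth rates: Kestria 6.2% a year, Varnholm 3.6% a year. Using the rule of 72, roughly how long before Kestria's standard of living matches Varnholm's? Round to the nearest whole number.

approximately 37 years

What matters is the difference: 2.6 pp.
Rule of 72 on the gap: the ratio halves every 72/2.6 ≈ 27.69 years.
A 2.5 times gap takes log₂(2.5) ≈ 1.32 halvings to close: 1.32 × 27.69 ≈ 37 years.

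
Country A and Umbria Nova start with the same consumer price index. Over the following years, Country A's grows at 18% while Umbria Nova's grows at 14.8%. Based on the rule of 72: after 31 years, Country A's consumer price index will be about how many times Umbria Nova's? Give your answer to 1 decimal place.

Country A pulls ahead at 3.2 pp per year, so the ratio doubles every 72/3.2 ≈ 22.50 years.
In 31 years that's 1.38 doublings: 2^1.38 ≈ 2.6.

approximately 2.6 times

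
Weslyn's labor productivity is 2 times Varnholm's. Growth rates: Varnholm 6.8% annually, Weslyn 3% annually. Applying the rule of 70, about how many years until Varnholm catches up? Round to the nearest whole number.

≈ 18 years

What matters is the difference: 3.8 pp.
Rule of 70 on the gap: the ratio halves every 70/3.8 ≈ 18.42 years.
A 2 times gap closes after 1 halving: 1 × 18.42 ≈ 18 years.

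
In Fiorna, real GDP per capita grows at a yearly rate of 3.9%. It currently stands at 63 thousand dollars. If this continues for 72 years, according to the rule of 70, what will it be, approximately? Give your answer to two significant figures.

It doubles every 70/3.9 ≈ 17.95 years, so 72 years is 4.01 doublings.
2^4.01 ≈ 16.11; 63 × 16.11 ≈ 1000 thousand dollars.

1000 thousand dollars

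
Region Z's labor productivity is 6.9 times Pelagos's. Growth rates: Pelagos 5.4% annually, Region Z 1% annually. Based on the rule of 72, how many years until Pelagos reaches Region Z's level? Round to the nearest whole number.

roughly 46 years

The growth-rate gap is 5.4% − 1% = 4.4 percentage points.
So the ratio between them halves every 72/4.4 ≈ 16.36 years.
A 6.9 times gap takes log₂(6.9) ≈ 2.79 halvings to close: 2.79 × 16.36 ≈ 46 years.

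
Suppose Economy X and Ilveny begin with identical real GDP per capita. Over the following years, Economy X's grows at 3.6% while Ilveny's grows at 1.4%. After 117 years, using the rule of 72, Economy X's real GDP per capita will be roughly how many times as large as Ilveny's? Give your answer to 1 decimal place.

roughly 11.9 times

Rate gap = 3.6% − 1.4% = 2.2 points.
The ratio doubles every 72/2.2 ≈ 32.73 years.
117/32.73 ≈ 3.57 doublings → ratio ≈ 2^3.57 ≈ 11.9.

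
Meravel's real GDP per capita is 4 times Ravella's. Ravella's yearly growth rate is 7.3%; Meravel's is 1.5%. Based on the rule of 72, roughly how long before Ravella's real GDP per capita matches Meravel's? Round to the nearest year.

≈ 25 years

What matters is the difference: 5.8 pp.
Rule of 72 on the gap: the ratio halves every 72/5.8 ≈ 12.41 years.
A 4 times gap closes after 2 halvings: 2 × 12.41 ≈ 25 years.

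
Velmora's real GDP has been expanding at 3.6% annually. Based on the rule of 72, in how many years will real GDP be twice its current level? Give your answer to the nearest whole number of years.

At 3.6%, doubling takes about 72/3.6 = 20.00 years.

about 20 years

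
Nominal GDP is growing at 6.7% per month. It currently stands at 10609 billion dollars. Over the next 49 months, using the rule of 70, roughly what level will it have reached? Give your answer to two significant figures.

270000 billion dollars

Doubling time ≈ 70/6.7 = 10.45 months.
49 months is 49/10.45 ≈ 4.69 doublings, a factor of 2^4.69 ≈ 25.81.
10609 × 25.81 ≈ 270000 billion dollars.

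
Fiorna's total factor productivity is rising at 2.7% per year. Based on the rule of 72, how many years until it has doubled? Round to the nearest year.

At 2.7%, doubling takes about 72/2.7 = 26.67 years.

about 27 years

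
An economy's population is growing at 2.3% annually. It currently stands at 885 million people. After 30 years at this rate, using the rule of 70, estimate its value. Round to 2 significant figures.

Doubling time ≈ 70/2.3 = 30.43 years.
30 years is 30/30.43 ≈ 0.99 doublings, a factor of 2^0.99 ≈ 1.99.
885 × 1.99 ≈ 1800 million people.

approximately 1800 million people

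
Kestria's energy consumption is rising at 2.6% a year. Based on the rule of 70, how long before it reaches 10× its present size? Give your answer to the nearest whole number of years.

One doubling takes 70/2.6 = 26.92 years.
10× is log₂ 10 ≈ 3.32 doublings, so ≈ 3.32 × 26.92 = 89 years.

approximately 89 years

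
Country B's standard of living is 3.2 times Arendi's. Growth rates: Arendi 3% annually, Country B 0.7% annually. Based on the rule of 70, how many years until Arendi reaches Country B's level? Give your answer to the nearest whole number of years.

What matters is the difference: 2.3 pp.
Rule of 70 on the gap: the ratio halves every 70/2.3 ≈ 30.43 years.
A 3.2 times gap takes log₂(3.2) ≈ 1.68 halvings to close: 1.68 × 30.43 ≈ 51 years.

≈ 51 years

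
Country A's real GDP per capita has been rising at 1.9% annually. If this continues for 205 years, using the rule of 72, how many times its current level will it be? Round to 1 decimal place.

approximately 42.5 times

Doubles every ≈ 37.89 years (72/1.9).
205 years is 5.41 doublings; 2^5.41 ≈ 42.5×.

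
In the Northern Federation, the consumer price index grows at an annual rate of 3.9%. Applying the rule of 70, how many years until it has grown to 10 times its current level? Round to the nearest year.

At 3.9% it doubles every 70/3.9 ≈ 17.95 years.
10× is log₂ 10 ≈ 3.32 doublings, so ≈ 3.32 × 17.95 = 60 years.

≈ 60 years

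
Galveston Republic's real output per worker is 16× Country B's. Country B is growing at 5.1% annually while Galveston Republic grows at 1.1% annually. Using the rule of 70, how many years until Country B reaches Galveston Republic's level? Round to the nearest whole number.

roughly 70 years

What matters is the difference: 4 pp.
Rule of 70 on the gap: the ratio halves every 70/4 ≈ 17.50 years.
A 16× gap closes after 4 halvings: 4 × 17.50 ≈ 70 years.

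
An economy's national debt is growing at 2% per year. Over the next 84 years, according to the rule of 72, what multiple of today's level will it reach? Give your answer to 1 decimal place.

Doubles every ≈ 36.00 years (72/2).
84 years is 2.33 doublings; 2^2.33 ≈ 5.0×.

around 5.0 times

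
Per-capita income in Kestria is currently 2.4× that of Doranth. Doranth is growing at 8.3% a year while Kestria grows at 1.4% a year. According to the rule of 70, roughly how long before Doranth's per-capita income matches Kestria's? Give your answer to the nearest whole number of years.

≈ 13 years

What matters is the difference: 6.9 pp.
Rule of 70 on the gap: the ratio halves every 70/6.9 ≈ 10.14 years.
A 2.4× gap takes log₂(2.4) ≈ 1.26 halvings to close: 1.26 × 10.14 ≈ 13 years.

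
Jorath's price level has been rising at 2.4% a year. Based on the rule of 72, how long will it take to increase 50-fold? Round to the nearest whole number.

around 169 years

At 2.4% it doubles every 72/2.4 ≈ 30.00 years.
50× is log₂ 50 ≈ 5.64 doublings, so ≈ 5.64 × 30.00 = 169 years.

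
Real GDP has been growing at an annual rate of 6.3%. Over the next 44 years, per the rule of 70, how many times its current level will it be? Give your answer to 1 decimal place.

Doubles every ≈ 11.11 years (70/6.3).
44 years is 3.96 doublings; 2^3.96 ≈ 15.6×.

approximately 15.6 times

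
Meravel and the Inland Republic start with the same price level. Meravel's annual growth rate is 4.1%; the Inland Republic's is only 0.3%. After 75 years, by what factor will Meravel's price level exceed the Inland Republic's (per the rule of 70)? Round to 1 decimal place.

Only the 3.8-point difference matters.
70/3.8 ≈ 18.42 years per doubling of the ratio; 75 years gives 4.07 doublings, so ≈ 16.8×.

≈ 16.8 times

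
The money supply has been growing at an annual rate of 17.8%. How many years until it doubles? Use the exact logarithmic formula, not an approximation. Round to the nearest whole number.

t = ln(2) / ln(1 + 0.178) = 0.6931 / 0.163818 ≈ 4.23.
≈ 4 years.

4 years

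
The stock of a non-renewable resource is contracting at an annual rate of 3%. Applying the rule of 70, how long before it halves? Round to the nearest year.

Halving time ≈ 70 / 3 = 23.33 → 23 years.

about 23 years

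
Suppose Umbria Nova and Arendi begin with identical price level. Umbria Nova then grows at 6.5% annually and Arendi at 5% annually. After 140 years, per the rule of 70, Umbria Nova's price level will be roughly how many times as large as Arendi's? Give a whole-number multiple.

8 times

Only the 1.5-point difference matters.
70/1.5 ≈ 46.67 years per doubling of the ratio; 140 years gives 3.00 doublings, so ≈ 8×.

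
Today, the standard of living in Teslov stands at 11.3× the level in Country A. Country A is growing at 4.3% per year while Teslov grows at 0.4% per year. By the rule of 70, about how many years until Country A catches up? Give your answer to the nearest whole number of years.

What matters is the difference: 3.9 pp.
Rule of 70 on the gap: the ratio halves every 70/3.9 ≈ 17.95 years.
An 11.3× gap takes log₂(11.3) ≈ 3.50 halvings to close: 3.50 × 17.95 ≈ 63 years.

around 63 years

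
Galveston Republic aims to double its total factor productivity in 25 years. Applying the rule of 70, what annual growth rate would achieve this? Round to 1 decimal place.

roughly 2.8% annually

70 / 25 ≈ 2.80, so about 2.8% annually.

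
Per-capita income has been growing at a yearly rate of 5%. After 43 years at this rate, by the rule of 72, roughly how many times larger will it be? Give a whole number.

At 5% one doubling takes ≈ 14.40 years; 43 years is 3 of them, so ×8.

8 times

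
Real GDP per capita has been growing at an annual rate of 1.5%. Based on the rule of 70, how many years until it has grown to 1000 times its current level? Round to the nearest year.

Doubling time ≈ 70/1.5 = 46.67 years.
1000× is log₂ 1000 ≈ 9.97 doublings, so ≈ 9.97 × 46.67 = 465 years.

around 465 years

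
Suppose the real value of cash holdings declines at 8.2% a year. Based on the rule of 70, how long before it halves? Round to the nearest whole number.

approximately 9 years

Falling at 8.2%, it halves about every 70/8.2 = 8.54 years.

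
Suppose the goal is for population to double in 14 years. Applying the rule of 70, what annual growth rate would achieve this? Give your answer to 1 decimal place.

≈ 5.0%

70 / 14 ≈ 5.00, so about 5.0% annually.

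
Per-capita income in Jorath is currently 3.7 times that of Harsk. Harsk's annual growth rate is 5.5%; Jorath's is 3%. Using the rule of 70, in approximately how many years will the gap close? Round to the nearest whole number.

≈ 53 years

What matters is the difference: 2.5 pp.
Rule of 70 on the gap: the ratio halves every 70/2.5 ≈ 28.00 years.
A 3.7 times gap takes log₂(3.7) ≈ 1.89 halvings to close: 1.89 × 28.00 ≈ 53 years.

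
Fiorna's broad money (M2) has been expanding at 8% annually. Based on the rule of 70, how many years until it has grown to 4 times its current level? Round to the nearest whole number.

about 18 years

One doubling takes 70/8 = 8.75 years.
4× is 2 doublings, so 2 × 8.75 ≈ 18 years.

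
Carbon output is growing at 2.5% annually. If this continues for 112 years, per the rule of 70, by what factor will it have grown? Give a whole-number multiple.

At 2.5% one doubling takes ≈ 28.00 years; 112 years is 4 of them, so ×16.

approximately 16 times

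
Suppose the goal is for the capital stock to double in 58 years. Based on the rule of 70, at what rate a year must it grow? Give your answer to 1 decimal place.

around 1.2%

70 / 58 ≈ 1.21, so about 1.2% a year.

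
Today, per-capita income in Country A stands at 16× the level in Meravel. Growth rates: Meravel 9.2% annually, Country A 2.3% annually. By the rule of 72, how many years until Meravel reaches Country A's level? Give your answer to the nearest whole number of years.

approximately 42 years

The growth-rate gap is 9.2% − 2.3% = 6.9 percentage points.
So the ratio between them halves every 72/6.9 ≈ 10.43 years.
A 16× gap closes after 4 halvings: 4 × 10.43 ≈ 42 years.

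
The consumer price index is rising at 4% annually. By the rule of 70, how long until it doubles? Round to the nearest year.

Doubling time ≈ 70 / 4 = 17.50 years.

18 years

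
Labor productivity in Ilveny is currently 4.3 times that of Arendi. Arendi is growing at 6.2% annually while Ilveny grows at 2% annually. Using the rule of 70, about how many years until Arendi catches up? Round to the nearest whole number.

around 35 years

Arendi gains on Ilveny at 6.2% − 2% = 4.2 points a year.
At that relative rate the gap halves every 70/4.2 ≈ 16.67 years.
A 4.3 times gap takes log₂(4.3) ≈ 2.10 halvings to close: 2.10 × 16.67 ≈ 35 years.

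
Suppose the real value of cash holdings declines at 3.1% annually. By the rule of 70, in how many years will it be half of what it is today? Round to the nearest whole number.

≈ 23 years

Halving time ≈ 70 / 3.1 = 22.58 → 23 years.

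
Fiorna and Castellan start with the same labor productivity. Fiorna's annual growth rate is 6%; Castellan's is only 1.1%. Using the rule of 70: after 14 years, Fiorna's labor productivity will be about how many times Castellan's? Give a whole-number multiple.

approximately 2 times

Fiorna pulls ahead at 4.9 pp per year, so the ratio doubles every 70/4.9 ≈ 14.29 years.
In 14 years that's 0.98 doublings: 2^0.98 ≈ 2.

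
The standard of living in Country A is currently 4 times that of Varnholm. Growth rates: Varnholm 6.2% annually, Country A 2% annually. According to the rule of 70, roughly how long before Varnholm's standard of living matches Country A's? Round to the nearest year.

The growth-rate gap is 6.2% − 2% = 4.2 percentage points.
So the ratio between them halves every 70/4.2 ≈ 16.67 years.
A 4 times gap closes after 2 halvings: 2 × 16.67 ≈ 33 years.

≈ 33 years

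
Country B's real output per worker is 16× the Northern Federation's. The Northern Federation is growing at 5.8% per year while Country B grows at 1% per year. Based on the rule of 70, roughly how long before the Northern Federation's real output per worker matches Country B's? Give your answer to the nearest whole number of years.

roughly 58 years

What matters is the difference: 4.8 pp.
Rule of 70 on the gap: the ratio halves every 70/4.8 ≈ 14.58 years.
A 16× gap closes after 4 halvings: 4 × 14.58 ≈ 58 years.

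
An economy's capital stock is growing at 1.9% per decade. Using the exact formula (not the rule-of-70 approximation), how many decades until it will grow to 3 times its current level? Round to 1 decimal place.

t = ln(3) / ln(1 + 0.019) = 1.0986 / 0.018822 ≈ 58.37.

58.4 decades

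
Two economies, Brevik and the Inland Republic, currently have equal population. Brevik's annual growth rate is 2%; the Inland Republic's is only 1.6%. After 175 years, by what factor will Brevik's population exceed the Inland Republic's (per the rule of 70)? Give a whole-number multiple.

Only the 0.4-point difference matters.
70/0.4 ≈ 175.00 years per doubling of the ratio; 175 years gives 1.00 doublings, so ≈ 2×.

approximately 2 times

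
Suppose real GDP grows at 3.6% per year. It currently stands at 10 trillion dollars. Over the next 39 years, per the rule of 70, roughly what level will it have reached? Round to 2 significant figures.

Doubling time ≈ 70/3.6 = 19.44 years.
39 years is 39/19.44 ≈ 2.01 doublings, a factor of 2^2.01 ≈ 4.03.
10 × 4.03 ≈ 40 trillion dollars.

≈ 40 trillion dollars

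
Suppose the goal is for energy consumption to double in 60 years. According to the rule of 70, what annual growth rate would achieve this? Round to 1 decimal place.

roughly 1.2%

70 / 60 ≈ 1.17, so about 1.2% annually.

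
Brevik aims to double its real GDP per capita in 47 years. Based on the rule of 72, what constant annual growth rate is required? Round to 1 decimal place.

about 1.5%

72 / 47 ≈ 1.53, so about 1.5% a year.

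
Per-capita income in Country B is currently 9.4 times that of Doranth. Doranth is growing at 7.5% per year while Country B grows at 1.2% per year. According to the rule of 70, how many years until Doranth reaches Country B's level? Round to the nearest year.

≈ 36 years

The growth-rate gap is 7.5% − 1.2% = 6.3 percentage points.
So the ratio between them halves every 70/6.3 ≈ 11.11 years.
A 9.4 times gap takes log₂(9.4) ≈ 3.23 halvings to close: 3.23 × 11.11 ≈ 36 years.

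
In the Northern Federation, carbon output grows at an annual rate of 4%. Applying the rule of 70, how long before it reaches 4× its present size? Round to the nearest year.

approximately 35 years

One doubling takes 70/4 = 17.50 years.
Getting to 4× needs 2 doublings: 2 × 17.50 ≈ 35 years.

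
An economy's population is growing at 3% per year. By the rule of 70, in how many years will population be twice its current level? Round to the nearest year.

At 3%, doubling takes about 70/3 = 23.33 years.

23 years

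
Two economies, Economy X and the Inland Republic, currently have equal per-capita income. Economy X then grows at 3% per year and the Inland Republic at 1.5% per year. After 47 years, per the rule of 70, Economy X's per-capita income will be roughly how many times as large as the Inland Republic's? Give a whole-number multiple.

Rate gap = 3% − 1.5% = 1.5 points.
The ratio doubles every 70/1.5 ≈ 46.67 years.
47/46.67 ≈ 1.01 doublings → ratio ≈ 2^1.01 ≈ 2.

2 times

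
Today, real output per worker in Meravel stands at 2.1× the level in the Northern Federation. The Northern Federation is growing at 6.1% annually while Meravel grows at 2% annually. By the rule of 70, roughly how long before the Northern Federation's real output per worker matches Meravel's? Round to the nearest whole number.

the Northern Federation gains on Meravel at 6.1% − 2% = 4.1 points a year.
At that relative rate the gap halves every 70/4.1 ≈ 17.07 years.
A 2.1× gap takes log₂(2.1) ≈ 1.07 halvings to close: 1.07 × 17.07 ≈ 18 years.

around 18 years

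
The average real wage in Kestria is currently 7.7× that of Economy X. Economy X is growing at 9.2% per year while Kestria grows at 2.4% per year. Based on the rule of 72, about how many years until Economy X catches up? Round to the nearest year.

What matters is the difference: 6.8 pp.
Rule of 72 on the gap: the ratio halves every 72/6.8 ≈ 10.59 years.
A 7.7× gap takes log₂(7.7) ≈ 2.94 halvings to close: 2.94 × 10.59 ≈ 31 years.

about 31 years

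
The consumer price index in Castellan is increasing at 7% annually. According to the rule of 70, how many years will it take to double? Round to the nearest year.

10 years

At 7%, doubling takes about 70/7 = 10.00 years.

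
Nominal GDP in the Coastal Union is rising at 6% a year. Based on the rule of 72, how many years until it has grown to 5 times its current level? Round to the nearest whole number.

At 6% it doubles every 72/6 ≈ 12.00 years.
Reaching 5× takes log₂(5) ≈ 2.32 doublings.
2.32 × 12.00 ≈ 28 years.

approximately 28 years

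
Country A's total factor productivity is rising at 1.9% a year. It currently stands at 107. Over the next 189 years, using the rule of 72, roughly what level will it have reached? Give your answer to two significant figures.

around 3400

It doubles every 72/1.9 ≈ 37.89 years, so 189 years is 4.99 doublings.
2^4.99 ≈ 31.78; 107 × 31.78 ≈ 3400.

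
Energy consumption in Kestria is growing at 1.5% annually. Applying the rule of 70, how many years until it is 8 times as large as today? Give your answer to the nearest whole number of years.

At 1.5% it doubles every 70/1.5 ≈ 46.67 years.
Getting to 8× needs 3 doublings: 3 × 46.67 ≈ 140 years.

about 140 years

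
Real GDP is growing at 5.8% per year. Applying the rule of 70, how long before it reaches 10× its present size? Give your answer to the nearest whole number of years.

Doubling time ≈ 70/5.8 = 12.07 years.
10× is log₂ 10 ≈ 3.32 doublings, so ≈ 3.32 × 12.07 = 40 years.

40 years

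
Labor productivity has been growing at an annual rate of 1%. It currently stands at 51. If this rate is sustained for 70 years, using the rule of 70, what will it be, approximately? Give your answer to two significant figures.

It doubles every 70/1 ≈ 70.00 years, so 70 years is 1.00 doublings.
2^1.00 ≈ 2.00; 51 × 2.00 ≈ 100.

about 100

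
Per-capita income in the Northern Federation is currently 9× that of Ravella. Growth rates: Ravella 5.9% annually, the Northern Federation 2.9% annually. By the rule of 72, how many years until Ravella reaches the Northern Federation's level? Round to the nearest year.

about 76 years

Ravella gains on the Northern Federation at 5.9% − 2.9% = 3 points a year.
At that relative rate the gap halves every 72/3 ≈ 24.00 years.
A 9× gap takes log₂(9) ≈ 3.17 halvings to close: 3.17 × 24.00 ≈ 76 years.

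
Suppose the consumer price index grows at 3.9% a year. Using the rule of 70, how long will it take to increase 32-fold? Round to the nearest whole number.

At 3.9% it doubles every 70/3.9 ≈ 17.95 years.
Getting to 32× needs 5 doublings: 5 × 17.95 ≈ 90 years.

90 years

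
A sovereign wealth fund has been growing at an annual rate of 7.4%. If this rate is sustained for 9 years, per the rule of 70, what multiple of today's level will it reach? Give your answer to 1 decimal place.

Doubles every ≈ 9.46 years (70/7.4).
9 years is 0.95 doublings; 2^0.95 ≈ 1.9×.

≈ 1.9 times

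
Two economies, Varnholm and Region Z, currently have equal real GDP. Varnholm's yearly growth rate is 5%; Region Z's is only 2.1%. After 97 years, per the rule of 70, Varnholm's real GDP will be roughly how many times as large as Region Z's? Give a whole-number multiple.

roughly 16 times

Rate gap = 5% − 2.1% = 2.9 points.
The ratio doubles every 70/2.9 ≈ 24.14 years.
97/24.14 ≈ 4.02 doublings → ratio ≈ 2^4.02 ≈ 16.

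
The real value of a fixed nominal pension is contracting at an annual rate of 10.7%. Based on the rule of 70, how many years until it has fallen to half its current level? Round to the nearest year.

The rule works in reverse for decay: 70/10.7 ≈ 6.54 years to halve.

about 7 years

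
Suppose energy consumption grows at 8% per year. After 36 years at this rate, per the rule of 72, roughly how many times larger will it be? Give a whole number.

around 16 times

Doubling time ≈ 72/8 = 9.00 years.
36/9.00 ≈ 4 doublings, so about 2^4 = 16×.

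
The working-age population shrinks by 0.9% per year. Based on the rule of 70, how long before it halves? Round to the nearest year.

approximately 78 years

The rule works in reverse for decay: 70/0.9 ≈ 77.78 years to halve.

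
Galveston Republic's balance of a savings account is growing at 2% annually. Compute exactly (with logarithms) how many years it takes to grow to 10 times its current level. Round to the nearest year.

116 years

t = ln(10) / ln(1 + 0.02) = 2.3026 / 0.019803 ≈ 116.28.
≈ 116 years.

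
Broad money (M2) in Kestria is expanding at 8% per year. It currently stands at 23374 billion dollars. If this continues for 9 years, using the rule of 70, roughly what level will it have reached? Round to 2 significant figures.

It doubles every 70/8 ≈ 8.75 years, so 9 years is 1.03 doublings.
2^1.03 ≈ 2.04; 23374 × 2.04 ≈ 48000 billion dollars.

around 48000 billion dollars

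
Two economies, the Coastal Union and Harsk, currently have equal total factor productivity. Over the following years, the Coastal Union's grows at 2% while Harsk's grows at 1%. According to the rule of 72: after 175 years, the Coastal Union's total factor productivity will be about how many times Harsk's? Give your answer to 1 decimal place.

roughly 5.4 times

Only the 1-point difference matters.
72/1 ≈ 72.00 years per doubling of the ratio; 175 years gives 2.43 doublings, so ≈ 5.4×.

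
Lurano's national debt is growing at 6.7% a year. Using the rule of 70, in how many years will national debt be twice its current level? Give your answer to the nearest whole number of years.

roughly 10 years

At 6.7%, doubling takes about 70/6.7 = 10.45 years.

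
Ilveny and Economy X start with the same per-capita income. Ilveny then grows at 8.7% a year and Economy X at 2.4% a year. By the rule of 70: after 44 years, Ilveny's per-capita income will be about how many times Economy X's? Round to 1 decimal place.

approximately 15.6 times

Rate gap = 8.7% − 2.4% = 6.3 points.
The ratio doubles every 70/6.3 ≈ 11.11 years.
44/11.11 ≈ 3.96 doublings → ratio ≈ 2^3.96 ≈ 15.6.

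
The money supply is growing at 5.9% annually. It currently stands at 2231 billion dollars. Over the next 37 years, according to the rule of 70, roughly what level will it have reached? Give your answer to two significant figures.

It doubles every 70/5.9 ≈ 11.86 years, so 37 years is 3.12 doublings.
2^3.12 ≈ 8.69; 2231 × 8.69 ≈ 19000 billion dollars.

roughly 19000 billion dollars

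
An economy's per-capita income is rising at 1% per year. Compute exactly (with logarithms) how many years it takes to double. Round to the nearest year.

70 years

t = ln(2) / ln(1 + 0.01) = 0.6931 / 0.009950 ≈ 69.66.
≈ 70 years.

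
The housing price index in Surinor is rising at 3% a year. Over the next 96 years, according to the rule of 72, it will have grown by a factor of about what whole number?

about 16 times

At 3% one doubling takes ≈ 24.00 years; 96 years is 4 of them, so ×16.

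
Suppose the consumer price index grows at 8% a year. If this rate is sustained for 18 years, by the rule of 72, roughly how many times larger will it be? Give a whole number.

Doubling time ≈ 72/8 = 9.00 years.
18/9.00 ≈ 2 doublings, so about 2^2 = 4×.

roughly 4 times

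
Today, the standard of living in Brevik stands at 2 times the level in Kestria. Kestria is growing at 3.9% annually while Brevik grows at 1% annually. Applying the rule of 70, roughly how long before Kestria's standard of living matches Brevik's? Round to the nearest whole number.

24 years

What matters is the difference: 2.9 pp.
Rule of 70 on the gap: the ratio halves every 70/2.9 ≈ 24.14 years.
A 2 times gap closes after 1 halving: 1 × 24.14 ≈ 24 years.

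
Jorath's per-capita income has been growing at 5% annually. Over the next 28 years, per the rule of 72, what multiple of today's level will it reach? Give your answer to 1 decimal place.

Doubling time ≈ 72/5 = 14.40 years.
28 years / 14.40 ≈ 1.94 doublings → factor 2^1.94 ≈ 3.8.

around 3.8 times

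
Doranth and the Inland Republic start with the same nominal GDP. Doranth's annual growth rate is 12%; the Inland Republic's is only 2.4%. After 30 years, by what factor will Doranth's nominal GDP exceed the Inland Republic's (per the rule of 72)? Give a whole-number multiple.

Doranth pulls ahead at 9.6 pp per year, so the ratio doubles every 72/9.6 ≈ 7.50 years.
In 30 years that's 4.00 doublings: 2^4.00 ≈ 16.

about 16 times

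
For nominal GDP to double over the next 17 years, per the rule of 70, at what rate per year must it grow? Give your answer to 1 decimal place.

70 / 17 ≈ 4.12, so about 4.1% per year.

≈ 4.1% per year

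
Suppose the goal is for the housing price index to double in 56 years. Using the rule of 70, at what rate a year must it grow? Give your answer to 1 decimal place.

70 / 56 ≈ 1.25, so about 1.3% a year.

1.3%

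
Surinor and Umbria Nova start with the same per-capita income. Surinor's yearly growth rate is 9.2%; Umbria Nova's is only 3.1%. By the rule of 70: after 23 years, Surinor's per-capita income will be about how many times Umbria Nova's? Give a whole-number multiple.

≈ 4 times

Only the 6.1-point difference matters.
70/6.1 ≈ 11.48 years per doubling of the ratio; 23 years gives 2.00 doublings, so ≈ 4×.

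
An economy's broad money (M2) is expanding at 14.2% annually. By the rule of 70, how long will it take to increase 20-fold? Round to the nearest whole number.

Doubling time ≈ 70/14.2 = 4.93 years.
20× is log₂ 20 ≈ 4.32 doublings, so ≈ 4.32 × 4.93 = 21 years.

approximately 21 years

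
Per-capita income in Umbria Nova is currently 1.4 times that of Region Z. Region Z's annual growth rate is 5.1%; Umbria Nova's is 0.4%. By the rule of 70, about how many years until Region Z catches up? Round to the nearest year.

roughly 7 years

What matters is the difference: 4.7 pp.
Rule of 70 on the gap: the ratio halves every 70/4.7 ≈ 14.89 years.
A 1.4 times gap takes log₂(1.4) ≈ 0.49 halvings to close: 0.49 × 14.89 ≈ 7 years.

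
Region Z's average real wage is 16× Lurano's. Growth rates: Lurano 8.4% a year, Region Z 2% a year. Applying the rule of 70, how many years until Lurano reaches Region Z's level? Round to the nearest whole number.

around 44 years

Lurano gains on Region Z at 8.4% − 2% = 6.4 points a year.
At that relative rate the gap halves every 70/6.4 ≈ 10.94 years.
A 16× gap closes after 4 halvings: 4 × 10.94 ≈ 44 years.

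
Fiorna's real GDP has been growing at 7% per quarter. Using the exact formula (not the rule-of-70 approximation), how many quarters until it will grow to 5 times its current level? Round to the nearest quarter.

24 quarters

t = ln(5) / ln(1 + 0.07) = 1.6094 / 0.067659 ≈ 23.79.
≈ 24 quarters.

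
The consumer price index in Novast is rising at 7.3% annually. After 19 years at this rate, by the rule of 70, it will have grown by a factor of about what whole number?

about 4 times

Doubling time ≈ 70/7.3 = 9.59 years.
19/9.59 ≈ 2 doublings, so about 2^2 = 4×.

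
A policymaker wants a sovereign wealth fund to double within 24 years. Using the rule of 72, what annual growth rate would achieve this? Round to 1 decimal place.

72 / 24 ≈ 3.00, so about 3.0% a year.

about 3.0%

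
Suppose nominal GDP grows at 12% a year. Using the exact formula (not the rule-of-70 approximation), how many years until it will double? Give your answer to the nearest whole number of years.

t = ln(2) / ln(1 + 0.12) = 0.6931 / 0.113329 ≈ 6.12.
≈ 6 years.

6 years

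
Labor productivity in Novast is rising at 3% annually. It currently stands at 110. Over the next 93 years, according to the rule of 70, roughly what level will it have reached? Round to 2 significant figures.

Doubling time ≈ 70/3 = 23.33 years.
93 years is 93/23.33 ≈ 3.99 doublings, a factor of 2^3.99 ≈ 15.89.
110 × 15.89 ≈ 1700.

roughly 1700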